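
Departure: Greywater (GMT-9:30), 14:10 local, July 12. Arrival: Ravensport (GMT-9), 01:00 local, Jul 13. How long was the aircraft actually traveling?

10 hours 20 minutes

Ravensport is 0:30 ahead of Greywater.
Clock-face elapsed time (ignoring zones) is 10 hours 50 minutes.
Actual elapsed = 10 hours 50 minutes − 0:30 = 10 hours 20 minutes.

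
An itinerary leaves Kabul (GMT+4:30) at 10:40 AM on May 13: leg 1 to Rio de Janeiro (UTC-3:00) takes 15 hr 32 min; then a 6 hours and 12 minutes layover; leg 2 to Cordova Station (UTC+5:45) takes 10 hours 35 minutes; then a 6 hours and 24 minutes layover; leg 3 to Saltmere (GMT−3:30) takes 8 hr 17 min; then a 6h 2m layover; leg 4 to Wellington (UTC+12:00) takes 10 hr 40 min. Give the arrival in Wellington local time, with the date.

9:52 AM on May 16

Convert departure to UTC: 10:40 AM − 4:30 = 6:10 AM UTC on May 13.
Add 15 hours 32 minutes leg 1 → 9:42 PM UTC.
Add 6 hours and 12 minutes layover in Rio de Janeiro → 3:54 AM UTC (May 14).
Add 10 hours and 35 minutes leg 2 → 2:29 PM UTC.
Add 6 hours 24 minutes layover in Cordova Station → 8:53 PM UTC.
Add 8 hours and 17 minutes leg 3 → 5:10 AM UTC (May 15).
Add 6 hours and 2 minutes layover in Saltmere → 11:12 AM UTC.
Add 10 hours 40 minutes leg 4 → 9:52 PM UTC.
Wellington is UTC+12:00, so local arrival = 9:52 PM + 12:00 = 9:52 AM on May 16.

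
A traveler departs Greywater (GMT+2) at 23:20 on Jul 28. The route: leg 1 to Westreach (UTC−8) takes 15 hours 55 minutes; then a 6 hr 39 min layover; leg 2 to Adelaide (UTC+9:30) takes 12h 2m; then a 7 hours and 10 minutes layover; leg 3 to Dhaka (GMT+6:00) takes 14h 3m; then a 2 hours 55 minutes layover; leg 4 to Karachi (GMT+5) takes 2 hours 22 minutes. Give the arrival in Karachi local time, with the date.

Convert departure to UTC: 23:20 − 2:00 = 21:20 UTC on Jul 28.
Add 15 hours and 55 minutes leg 1 → 13:15 UTC (Jul 29).
Add 6 hours 39 minutes layover in Westreach → 19:54 UTC.
Add 12 hours 2 minutes leg 2 → 07:56 UTC (Jul 30).
Add 7 hours 10 minutes layover in Adelaide → 15:06 UTC.
Add 14 hours and 3 minutes leg 3 → 05:09 UTC (Jul 31).
Add 2 hours 55 minutes layover in Dhaka → 08:04 UTC.
Add 2 hours and 22 minutes leg 4 → 10:26 UTC.
Karachi is UTC+5:00, so local arrival = 10:26 + 5:00 = 15:26 on Jul 31.

15:26 on July 31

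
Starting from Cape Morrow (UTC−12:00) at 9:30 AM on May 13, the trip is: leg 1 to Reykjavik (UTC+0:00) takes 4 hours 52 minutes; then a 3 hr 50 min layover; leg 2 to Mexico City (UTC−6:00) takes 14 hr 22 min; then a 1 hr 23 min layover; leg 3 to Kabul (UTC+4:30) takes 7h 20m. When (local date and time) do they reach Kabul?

Convert departure to UTC: 9:30 AM + 12:00 = 9:30 PM UTC on May 13.
Add 4 hours 52 minutes leg 1 → 2:22 AM UTC (May 14).
Add 3 hours 50 minutes layover in Reykjavik → 6:12 AM UTC.
Add 14 hours and 22 minutes leg 2 → 8:34 PM UTC.
Add 1 hour 23 minutes layover in Mexico City → 9:57 PM UTC.
Add 7 hours and 20 minutes leg 3 → 5:17 AM UTC (May 15).
Kabul is UTC+4:30, so local arrival = 5:17 AM + 4:30 = 9:47 AM on May 15.

9:47 AM on May 15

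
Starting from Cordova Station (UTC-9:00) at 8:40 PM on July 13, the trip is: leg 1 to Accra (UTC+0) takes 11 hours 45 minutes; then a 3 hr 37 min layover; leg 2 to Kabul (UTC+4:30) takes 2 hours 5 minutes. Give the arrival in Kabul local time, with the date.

Convert departure to UTC: 8:40 PM + 9:00 = 5:40 AM UTC on Jul 14.
Add 11 hours and 45 minutes leg 1 → 5:25 PM UTC.
Add 3 hours 37 minutes layover in Accra → 9:02 PM UTC.
Add 2 hours 5 minutes leg 2 → 11:07 PM UTC.
Kabul is UTC+4:30, so local arrival = 11:07 PM + 4:30 = 3:37 AM on Jul 15.

3:37 AM on July 15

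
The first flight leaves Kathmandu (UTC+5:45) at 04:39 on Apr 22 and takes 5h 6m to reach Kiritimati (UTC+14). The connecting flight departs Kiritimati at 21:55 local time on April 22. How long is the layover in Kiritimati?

3 hours 55 minutes

Convert departure to UTC: 04:39 − 5:45 = 22:54 UTC on Apr 21.
Add 5 hours and 6 minutes flight time → 04:00 UTC (Apr 22).
Kiritimati is UTC+14:00, so local arrival = 04:00 + 14:00 = 18:00 on Apr 22.
Layover = 21:55 − 18:00 = 3 hours 55 minutes.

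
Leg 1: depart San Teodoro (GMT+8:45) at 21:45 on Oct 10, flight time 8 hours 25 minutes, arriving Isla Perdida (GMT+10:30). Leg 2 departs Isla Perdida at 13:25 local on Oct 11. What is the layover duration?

Convert departure to UTC: 21:45 − 8:45 = 13:00 UTC on Oct 10.
Add 8 hours 25 minutes flight time → 21:25 UTC.
Isla Perdida is UTC+10:30, so local arrival = 21:25 + 10:30 = 07:55 on Oct 11.
Layover = 13:25 − 07:55 = 5 hours 30 minutes.

5 hours 30 minutes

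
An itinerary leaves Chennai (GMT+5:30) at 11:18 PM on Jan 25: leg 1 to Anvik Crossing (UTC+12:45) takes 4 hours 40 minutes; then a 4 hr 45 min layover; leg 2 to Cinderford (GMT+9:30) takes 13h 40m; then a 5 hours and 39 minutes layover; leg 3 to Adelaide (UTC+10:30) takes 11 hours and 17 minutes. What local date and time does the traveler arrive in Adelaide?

8:19 PM on January 27

Convert departure to UTC: 11:18 PM − 5:30 = 5:48 PM UTC on Jan 25.
Add 4 hours 40 minutes leg 1 → 10:28 PM UTC.
Add 4 hours and 45 minutes layover in Anvik Crossing → 3:13 AM UTC (Jan 26).
Add 13 hours 40 minutes leg 2 → 4:53 PM UTC.
Add 5 hours and 39 minutes layover in Cinderford → 10:32 PM UTC.
Add 11 hours 17 minutes leg 3 → 9:49 AM UTC (Jan 27).
Adelaide is UTC+10:30, so local arrival = 9:49 AM + 10:30 = 8:19 PM on Jan 27.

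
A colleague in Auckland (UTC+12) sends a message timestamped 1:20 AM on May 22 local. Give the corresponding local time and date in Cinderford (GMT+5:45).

7:05 PM on May 21

Cinderford is 6:15 behind Auckland.
Shift by the zone difference: 1:20 AM − 6:15 = 7:05 PM on May 21 in Cinderford.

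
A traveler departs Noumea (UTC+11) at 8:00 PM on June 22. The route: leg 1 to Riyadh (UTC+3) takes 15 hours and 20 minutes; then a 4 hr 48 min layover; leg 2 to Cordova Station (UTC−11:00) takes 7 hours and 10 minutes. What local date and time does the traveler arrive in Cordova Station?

Convert departure to UTC: 8:00 PM − 11:00 = 9:00 AM UTC on Jun 22.
Add 15 hours and 20 minutes leg 1 → 12:20 AM UTC (Jun 23).
Add 4 hours 48 minutes layover in Riyadh → 5:08 AM UTC.
Add 7 hours and 10 minutes leg 2 → 12:18 PM UTC.
Cordova Station is UTC−11:00, so local arrival = 12:18 PM − 11:00 = 1:18 AM on Jun 23.

1:18 AM on June 23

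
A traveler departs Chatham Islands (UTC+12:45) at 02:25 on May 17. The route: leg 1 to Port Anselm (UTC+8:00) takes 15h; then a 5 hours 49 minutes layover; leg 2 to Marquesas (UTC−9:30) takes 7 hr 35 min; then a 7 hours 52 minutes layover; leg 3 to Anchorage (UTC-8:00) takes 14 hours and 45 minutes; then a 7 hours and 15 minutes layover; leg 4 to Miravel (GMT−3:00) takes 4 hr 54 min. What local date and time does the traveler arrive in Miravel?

01:50 on May 19

Convert departure to UTC: 02:25 − 12:45 = 13:40 UTC on May 16.
Add 15 hours leg 1 → 04:40 UTC (May 17).
Add 5 hours 49 minutes layover in Port Anselm → 10:29 UTC.
Add 7 hours 35 minutes leg 2 → 18:04 UTC.
Add 7 hours 52 minutes layover in Marquesas → 01:56 UTC (May 18).
Add 14 hours and 45 minutes leg 3 → 16:41 UTC.
Add 7 hours 15 minutes layover in Anchorage → 23:56 UTC.
Add 4 hours 54 minutes leg 4 → 04:50 UTC (May 19).
Miravel is UTC−3:00, so local arrival = 04:50 − 3:00 = 01:50 on May 19.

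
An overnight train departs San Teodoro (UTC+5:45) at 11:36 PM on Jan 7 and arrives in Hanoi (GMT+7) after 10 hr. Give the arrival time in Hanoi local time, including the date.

Convert departure to UTC: 11:36 PM − 5:45 = 5:51 PM UTC on Jan 7.
Add 10 hours travel time → 3:51 AM UTC (Jan 8).
Hanoi is UTC+7:00, so local arrival = 3:51 AM + 7:00 = 10:51 AM on Jan 8.

10:51 AM on January 8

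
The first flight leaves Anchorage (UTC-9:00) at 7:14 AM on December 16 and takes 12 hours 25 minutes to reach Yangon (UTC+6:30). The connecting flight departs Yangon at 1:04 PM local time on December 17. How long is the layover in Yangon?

Convert departure to UTC: 7:14 AM + 9:00 = 4:14 PM UTC on Dec 16.
Add 12 hours and 25 minutes flight time → 4:39 AM UTC (Dec 17).
Yangon is UTC+6:30, so local arrival = 4:39 AM + 6:30 = 11:09 AM on Dec 17.
Layover = 1:04 PM − 11:09 AM = 1 hour 55 minutes.

1 hour 55 minutes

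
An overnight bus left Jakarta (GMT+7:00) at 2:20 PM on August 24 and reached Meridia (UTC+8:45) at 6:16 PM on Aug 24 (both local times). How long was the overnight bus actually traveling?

Meridia is 1:45 ahead of Jakarta.
Clock-face elapsed time (ignoring zones) is 3 hours 56 minutes.
Actual elapsed = 3 hours 56 minutes − 1:45 = 2 hours 11 minutes.

2 hours 11 minutes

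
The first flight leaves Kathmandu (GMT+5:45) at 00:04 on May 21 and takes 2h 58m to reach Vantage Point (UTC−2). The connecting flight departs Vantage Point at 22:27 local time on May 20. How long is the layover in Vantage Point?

Convert departure to UTC: 00:04 − 5:45 = 18:19 UTC on May 20.
Add 2 hours 58 minutes flight time → 21:17 UTC.
Vantage Point is UTC−2:00, so local arrival = 21:17 − 2:00 = 19:17 on May 20.
Layover = 22:27 − 19:17 = 3 hours 10 minutes.

3 hours 10 minutes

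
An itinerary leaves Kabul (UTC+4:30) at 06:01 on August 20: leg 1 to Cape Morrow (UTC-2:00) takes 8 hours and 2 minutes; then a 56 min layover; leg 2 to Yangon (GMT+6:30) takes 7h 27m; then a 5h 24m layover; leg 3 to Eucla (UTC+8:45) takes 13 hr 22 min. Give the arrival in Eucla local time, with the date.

Convert departure to UTC: 06:01 − 4:30 = 01:31 UTC on Aug 20.
Add 8 hours and 2 minutes leg 1 → 09:33 UTC.
Add 56 minutes layover in Cape Morrow → 10:29 UTC.
Add 7 hours and 27 minutes leg 2 → 17:56 UTC.
Add 5 hours and 24 minutes layover in Yangon → 23:20 UTC.
Add 13 hours 22 minutes leg 3 → 12:42 UTC (Aug 21).
Eucla is UTC+8:45, so local arrival = 12:42 + 8:45 = 21:27 on Aug 21.

21:27 on Aug 21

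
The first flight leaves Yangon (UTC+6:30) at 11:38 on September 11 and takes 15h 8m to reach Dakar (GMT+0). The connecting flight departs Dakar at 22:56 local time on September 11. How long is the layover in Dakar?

Convert departure to UTC: 11:38 − 6:30 = 05:08 UTC on Sep 11.
Add 15 hours 8 minutes flight time → 20:16 UTC.
Dakar is UTC+0, so local arrival is the same: 20:16 on Sep 11.
Layover = 22:56 − 20:16 = 2 hours 40 minutes.

2 hours 40 minutes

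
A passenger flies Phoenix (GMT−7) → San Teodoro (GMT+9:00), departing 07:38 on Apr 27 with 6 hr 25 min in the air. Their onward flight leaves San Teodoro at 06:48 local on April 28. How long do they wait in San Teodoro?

45 minutes

Convert departure to UTC: 07:38 + 7:00 = 14:38 UTC on Apr 27.
Add 6 hours 25 minutes flight time → 21:03 UTC.
San Teodoro is UTC+9:00, so local arrival = 21:03 + 9:00 = 06:03 on Apr 28.
Layover = 06:48 − 06:03 = 45 minutes.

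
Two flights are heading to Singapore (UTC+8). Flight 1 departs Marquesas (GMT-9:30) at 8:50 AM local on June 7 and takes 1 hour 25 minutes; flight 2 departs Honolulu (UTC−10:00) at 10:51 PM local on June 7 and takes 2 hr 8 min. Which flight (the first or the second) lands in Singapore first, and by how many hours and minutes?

the first, by 15 hours 14 minutes

Flight 1 in UTC: 8:50 AM + 9:30 = 6:20 PM on Jun 7.
+1 hour and 25 minutes → arrive 7:45 PM UTC on Jun 7.
Flight 2 in UTC: 10:51 PM + 10:00 = 8:51 AM on Jun 8.
+2 hours and 8 minutes → arrive 10:59 AM UTC on Jun 8.
Flight 1 lands earlier by 15 hours 14 minutes.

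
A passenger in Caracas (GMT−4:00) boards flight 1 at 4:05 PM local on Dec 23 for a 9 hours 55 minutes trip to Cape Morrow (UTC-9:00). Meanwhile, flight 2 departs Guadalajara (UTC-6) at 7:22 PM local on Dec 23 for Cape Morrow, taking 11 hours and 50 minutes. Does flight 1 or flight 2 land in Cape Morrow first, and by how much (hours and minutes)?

the first, by 7 hours 12 minutes

Flight 1 in UTC: 4:05 PM + 4:00 = 8:05 PM on Dec 23.
+9 hours and 55 minutes → arrive 6:00 AM UTC on Dec 24.
Flight 2 in UTC: 7:22 PM + 6:00 = 1:22 AM on Dec 24.
+11 hours and 50 minutes → arrive 1:12 PM UTC on Dec 24.
Flight 1 lands earlier by 7 hours 12 minutes.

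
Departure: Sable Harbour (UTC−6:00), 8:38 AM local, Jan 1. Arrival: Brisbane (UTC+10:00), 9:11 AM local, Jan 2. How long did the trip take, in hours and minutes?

8 hours 33 minutes

Departure in UTC: 8:38 AM + 6:00 = 2:38 PM on Jan 1.
Arrival in UTC: 9:11 AM − 10:00 = 11:11 PM on Jan 1.
Elapsed = 11:11 PM − 2:38 PM = 8 hours 33 minutes.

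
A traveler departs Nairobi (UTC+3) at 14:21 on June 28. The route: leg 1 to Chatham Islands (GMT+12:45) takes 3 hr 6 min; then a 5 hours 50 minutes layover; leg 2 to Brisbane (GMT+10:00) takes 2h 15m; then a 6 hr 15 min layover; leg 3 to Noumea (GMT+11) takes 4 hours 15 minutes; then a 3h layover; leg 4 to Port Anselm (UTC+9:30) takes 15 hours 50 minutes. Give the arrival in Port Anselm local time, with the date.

Convert departure to UTC: 14:21 − 3:00 = 11:21 UTC on Jun 28.
Add 3 hours 6 minutes leg 1 → 14:27 UTC.
Add 5 hours 50 minutes layover in Chatham Islands → 20:17 UTC.
Add 2 hours 15 minutes leg 2 → 22:32 UTC.
Add 6 hours 15 minutes layover in Brisbane → 04:47 UTC (Jun 29).
Add 4 hours 15 minutes leg 3 → 09:02 UTC.
Add 3 hours layover in Noumea → 12:02 UTC.
Add 15 hours and 50 minutes leg 4 → 03:52 UTC (Jun 30).
Port Anselm is UTC+9:30, so local arrival = 03:52 + 9:30 = 13:22 on Jun 30.

13:22 on June 30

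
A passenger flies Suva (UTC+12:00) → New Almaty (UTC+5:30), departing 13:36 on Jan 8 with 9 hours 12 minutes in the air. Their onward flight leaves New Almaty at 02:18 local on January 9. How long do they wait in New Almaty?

Convert departure to UTC: 13:36 − 12:00 = 01:36 UTC on Jan 8.
Add 9 hours 12 minutes flight time → 10:48 UTC.
New Almaty is UTC+5:30, so local arrival = 10:48 + 5:30 = 16:18 on Jan 8.
Layover = 02:18 − 16:18 (+1 day) = 10 hours.

10 hours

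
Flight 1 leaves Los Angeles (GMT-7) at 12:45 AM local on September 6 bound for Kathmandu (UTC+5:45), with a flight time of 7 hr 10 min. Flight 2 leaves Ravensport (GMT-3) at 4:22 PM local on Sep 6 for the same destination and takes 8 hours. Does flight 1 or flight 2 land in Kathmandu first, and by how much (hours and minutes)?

the first, by 12 hours 27 minutes

Flight 1 in UTC: 12:45 AM + 7:00 = 7:45 AM on Sep 6.
+7 hours 10 minutes → arrive 2:55 PM UTC on Sep 6.
Flight 2 in UTC: 4:22 PM + 3:00 = 7:22 PM on Sep 6.
+8 hours → arrive 3:22 AM UTC on Sep 7.
Flight 1 lands earlier by 12 hours 27 minutes.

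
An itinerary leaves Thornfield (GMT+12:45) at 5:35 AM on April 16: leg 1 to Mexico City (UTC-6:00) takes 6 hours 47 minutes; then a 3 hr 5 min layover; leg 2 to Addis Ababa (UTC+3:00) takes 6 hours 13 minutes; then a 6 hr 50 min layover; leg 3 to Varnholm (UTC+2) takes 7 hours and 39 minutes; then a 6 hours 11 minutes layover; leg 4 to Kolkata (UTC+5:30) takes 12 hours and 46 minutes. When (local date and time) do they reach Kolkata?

Convert departure to UTC: 5:35 AM − 12:45 = 4:50 PM UTC on Apr 15.
Add 6 hours and 47 minutes leg 1 → 11:37 PM UTC.
Add 3 hours and 5 minutes layover in Mexico City → 2:42 AM UTC (Apr 16).
Add 6 hours 13 minutes leg 2 → 8:55 AM UTC.
Add 6 hours and 50 minutes layover in Addis Ababa → 3:45 PM UTC.
Add 7 hours and 39 minutes leg 3 → 11:24 PM UTC.
Add 6 hours 11 minutes layover in Varnholm → 5:35 AM UTC (Apr 17).
Add 12 hours 46 minutes leg 4 → 6:21 PM UTC.
Kolkata is UTC+5:30, so local arrival = 6:21 PM + 5:30 = 11:51 PM on Apr 17.

11:51 PM on April 17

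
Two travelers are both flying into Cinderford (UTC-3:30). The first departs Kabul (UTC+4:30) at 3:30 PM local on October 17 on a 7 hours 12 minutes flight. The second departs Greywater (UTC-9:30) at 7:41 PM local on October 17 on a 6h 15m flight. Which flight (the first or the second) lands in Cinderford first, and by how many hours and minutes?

Flight 1 in UTC: 3:30 PM − 4:30 = 11:00 AM on Oct 17.
+7 hours 12 minutes → arrive 6:12 PM UTC on Oct 17.
Flight 2 in UTC: 7:41 PM + 9:30 = 5:11 AM on Oct 18.
+6 hours 15 minutes → arrive 11:26 AM UTC on Oct 18.
Flight 1 lands earlier by 17 hours 14 minutes.

the first, by 17 hours 14 minutes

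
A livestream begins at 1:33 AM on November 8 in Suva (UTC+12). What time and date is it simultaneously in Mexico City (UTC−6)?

7:33 AM on Nov 7

In UTC: 1:33 AM − 12:00 = 1:33 PM on Nov 7.
Mexico City is UTC−6:00: 1:33 PM − 6:00 = 7:33 AM on Nov 7.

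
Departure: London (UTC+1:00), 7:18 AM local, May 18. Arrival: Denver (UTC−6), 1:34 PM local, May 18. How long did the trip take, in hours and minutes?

Denver is 7:00 behind London.
Clock-face elapsed time (ignoring zones) is 6 hours 16 minutes.
Actual elapsed = 6 hours 16 minutes + 7:00 = 13 hours 16 minutes.

13 hours 16 minutes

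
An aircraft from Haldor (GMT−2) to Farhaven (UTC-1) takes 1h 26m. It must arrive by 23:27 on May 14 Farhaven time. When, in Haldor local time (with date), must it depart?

21:01 on May 14

Target arrival in UTC: 23:27 + 1:00 = 00:27 on May 15.
Subtract 1 hour 26 minutes → departure 23:01 UTC on May 14.
Haldor is UTC−2:00: 23:01 − 2:00 = 21:01 on May 14.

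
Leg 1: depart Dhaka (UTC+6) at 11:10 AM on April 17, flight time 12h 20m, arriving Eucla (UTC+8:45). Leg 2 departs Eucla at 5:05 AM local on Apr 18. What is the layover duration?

Convert departure to UTC: 11:10 AM − 6:00 = 5:10 AM UTC on Apr 17.
Add 12 hours 20 minutes flight time → 5:30 PM UTC.
Eucla is UTC+8:45, so local arrival = 5:30 PM + 8:45 = 2:15 AM on Apr 18.
Layover = 5:05 AM − 2:15 AM = 2 hours 50 minutes.

2 hours 50 minutes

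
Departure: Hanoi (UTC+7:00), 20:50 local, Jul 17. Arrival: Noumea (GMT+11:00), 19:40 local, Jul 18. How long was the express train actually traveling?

18 hours 50 minutes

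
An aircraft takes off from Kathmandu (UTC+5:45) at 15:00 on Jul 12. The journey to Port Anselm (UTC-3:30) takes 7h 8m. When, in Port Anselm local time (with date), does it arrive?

Convert departure to UTC: 15:00 − 5:45 = 09:15 UTC on Jul 12.
Add 7 hours and 8 minutes travel time → 16:23 UTC.
Port Anselm is UTC−3:30, so local arrival = 16:23 − 3:30 = 12:53 on Jul 12.

12:53 on July 12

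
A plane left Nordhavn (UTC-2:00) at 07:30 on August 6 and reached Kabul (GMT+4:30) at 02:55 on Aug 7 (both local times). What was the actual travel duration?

12 hours 55 minutes

Kabul is 6:30 ahead of Nordhavn.
Clock-face elapsed time (ignoring zones) is 19 hours 25 minutes.
Actual elapsed = 19 hours 25 minutes − 6:30 = 12 hours 55 minutes.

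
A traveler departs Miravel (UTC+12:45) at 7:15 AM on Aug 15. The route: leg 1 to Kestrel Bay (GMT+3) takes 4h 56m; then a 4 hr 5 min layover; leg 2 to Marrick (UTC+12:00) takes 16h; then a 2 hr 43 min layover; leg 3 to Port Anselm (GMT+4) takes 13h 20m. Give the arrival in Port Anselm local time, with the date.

3:34 PM on Aug 16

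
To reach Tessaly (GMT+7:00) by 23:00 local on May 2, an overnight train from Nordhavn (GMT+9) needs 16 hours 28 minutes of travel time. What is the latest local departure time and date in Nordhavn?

Target arrival in UTC: 23:00 − 7:00 = 16:00 on May 2.
Subtract 16 hours and 28 minutes → departure 23:32 UTC on May 1.
Nordhavn is UTC+9:00: 23:32 + 9:00 = 08:32 on May 2.

08:32 on May 2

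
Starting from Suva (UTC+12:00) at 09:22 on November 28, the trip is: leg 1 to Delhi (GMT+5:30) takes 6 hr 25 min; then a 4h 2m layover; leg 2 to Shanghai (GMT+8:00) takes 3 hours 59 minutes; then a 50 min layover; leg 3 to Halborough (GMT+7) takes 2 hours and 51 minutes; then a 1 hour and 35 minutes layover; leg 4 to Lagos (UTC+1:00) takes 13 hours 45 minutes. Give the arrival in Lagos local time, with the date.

Convert departure to UTC: 09:22 − 12:00 = 21:22 UTC on Nov 27.
Add 6 hours 25 minutes leg 1 → 03:47 UTC (Nov 28).
Add 4 hours 2 minutes layover in Delhi → 07:49 UTC.
Add 3 hours 59 minutes leg 2 → 11:48 UTC.
Add 50 minutes layover in Shanghai → 12:38 UTC.
Add 2 hours 51 minutes leg 3 → 15:29 UTC.
Add 1 hour 35 minutes layover in Halborough → 17:04 UTC.
Add 13 hours 45 minutes leg 4 → 06:49 UTC (Nov 29).
Lagos is UTC+1:00, so local arrival = 06:49 + 1:00 = 07:49 on Nov 29.

07:49 on November 29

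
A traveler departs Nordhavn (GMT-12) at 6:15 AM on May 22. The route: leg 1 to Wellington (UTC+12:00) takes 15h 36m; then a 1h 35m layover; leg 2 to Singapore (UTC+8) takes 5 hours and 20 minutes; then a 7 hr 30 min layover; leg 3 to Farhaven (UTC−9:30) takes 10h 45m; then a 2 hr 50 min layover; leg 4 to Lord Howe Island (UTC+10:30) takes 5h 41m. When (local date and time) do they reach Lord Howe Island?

6:02 AM on May 25

Convert departure to UTC: 6:15 AM + 12:00 = 6:15 PM UTC on May 22.
Add 15 hours 36 minutes leg 1 → 9:51 AM UTC (May 23).
Add 1 hour and 35 minutes layover in Wellington → 11:26 AM UTC.
Add 5 hours and 20 minutes leg 2 → 4:46 PM UTC.
Add 7 hours and 30 minutes layover in Singapore → 12:16 AM UTC (May 24).
Add 10 hours and 45 minutes leg 3 → 11:01 AM UTC.
Add 2 hours 50 minutes layover in Farhaven → 1:51 PM UTC.
Add 5 hours and 41 minutes leg 4 → 7:32 PM UTC.
Lord Howe Island is UTC+10:30, so local arrival = 7:32 PM + 10:30 = 6:02 AM on May 25.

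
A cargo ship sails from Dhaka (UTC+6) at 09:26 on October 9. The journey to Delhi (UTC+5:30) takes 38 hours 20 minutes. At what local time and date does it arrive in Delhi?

Convert departure to UTC: 09:26 − 6:00 = 03:26 UTC on Oct 9.
Add 38 hours and 20 minutes travel time → 17:46 UTC (Oct 10).
Delhi is UTC+5:30, so local arrival = 17:46 + 5:30 = 23:16 on Oct 10.

23:16 on October 10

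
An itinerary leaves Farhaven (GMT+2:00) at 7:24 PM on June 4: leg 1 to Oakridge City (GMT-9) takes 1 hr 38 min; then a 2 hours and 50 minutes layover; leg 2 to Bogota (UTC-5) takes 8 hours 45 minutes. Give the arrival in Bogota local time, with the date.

1:37 AM on June 5

Convert departure to UTC: 7:24 PM − 2:00 = 5:24 PM UTC on Jun 4.
Add 1 hour 38 minutes leg 1 → 7:02 PM UTC.
Add 2 hours and 50 minutes layover in Oakridge City → 9:52 PM UTC.
Add 8 hours 45 minutes leg 2 → 6:37 AM UTC (Jun 5).
Bogota is UTC−5:00, so local arrival = 6:37 AM − 5:00 = 1:37 AM on Jun 5.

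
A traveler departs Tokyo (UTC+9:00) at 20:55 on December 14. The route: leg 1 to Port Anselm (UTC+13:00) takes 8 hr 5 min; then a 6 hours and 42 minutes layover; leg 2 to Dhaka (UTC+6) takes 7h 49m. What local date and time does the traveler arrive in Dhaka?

16:31 on December 15

Convert departure to UTC: 20:55 − 9:00 = 11:55 UTC on Dec 14.
Add 8 hours 5 minutes leg 1 → 20:00 UTC.
Add 6 hours and 42 minutes layover in Port Anselm → 02:42 UTC (Dec 15).
Add 7 hours and 49 minutes leg 2 → 10:31 UTC.
Dhaka is UTC+6:00, so local arrival = 10:31 + 6:00 = 16:31 on Dec 15.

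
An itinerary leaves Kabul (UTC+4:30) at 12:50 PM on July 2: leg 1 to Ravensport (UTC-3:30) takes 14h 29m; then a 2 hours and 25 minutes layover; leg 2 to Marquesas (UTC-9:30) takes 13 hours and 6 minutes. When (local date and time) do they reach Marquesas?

Convert departure to UTC: 12:50 PM − 4:30 = 8:20 AM UTC on Jul 2.
Add 14 hours and 29 minutes leg 1 → 10:49 PM UTC.
Add 2 hours 25 minutes layover in Ravensport → 1:14 AM UTC (Jul 3).
Add 13 hours and 6 minutes leg 2 → 2:20 PM UTC.
Marquesas is UTC−9:30, so local arrival = 2:20 PM − 9:30 = 4:50 AM on Jul 3.

4:50 AM on July 3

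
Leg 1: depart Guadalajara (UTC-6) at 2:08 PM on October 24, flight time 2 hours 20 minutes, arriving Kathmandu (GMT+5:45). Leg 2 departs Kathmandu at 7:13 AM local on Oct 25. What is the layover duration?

Convert departure to UTC: 2:08 PM + 6:00 = 8:08 PM UTC on Oct 24.
Add 2 hours 20 minutes flight time → 10:28 PM UTC.
Kathmandu is UTC+5:45, so local arrival = 10:28 PM + 5:45 = 4:13 AM on Oct 25.
Layover = 7:13 AM − 4:13 AM = 3 hours.

3 hours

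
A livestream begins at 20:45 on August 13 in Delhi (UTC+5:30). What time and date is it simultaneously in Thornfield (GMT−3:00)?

12:15 on August 13

In UTC: 20:45 − 5:30 = 15:15 on Aug 13.
Thornfield is UTC−3:00: 15:15 − 3:00 = 12:15 on Aug 13.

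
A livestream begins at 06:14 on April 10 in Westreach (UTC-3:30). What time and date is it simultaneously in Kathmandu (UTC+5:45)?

15:29 on April 10

In UTC: 06:14 + 3:30 = 09:44 on Apr 10.
Kathmandu is UTC+5:45: 09:44 + 5:45 = 15:29 on Apr 10.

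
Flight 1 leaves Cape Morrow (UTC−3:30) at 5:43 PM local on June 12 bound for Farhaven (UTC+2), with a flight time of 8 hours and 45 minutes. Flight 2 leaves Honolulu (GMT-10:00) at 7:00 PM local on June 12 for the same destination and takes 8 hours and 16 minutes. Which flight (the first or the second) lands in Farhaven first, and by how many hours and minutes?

Flight 1 in UTC: 5:43 PM + 3:30 = 9:13 PM on Jun 12.
+8 hours 45 minutes → arrive 5:58 AM UTC on Jun 13.
Flight 2 in UTC: 7:00 PM + 10:00 = 5:00 AM on Jun 13.
+8 hours 16 minutes → arrive 1:16 PM UTC on Jun 13.
Flight 1 lands earlier by 7 hours 18 minutes.

the first, by 7 hours 18 minutes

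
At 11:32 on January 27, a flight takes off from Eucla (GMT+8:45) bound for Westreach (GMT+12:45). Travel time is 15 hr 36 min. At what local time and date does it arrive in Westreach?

Convert departure to UTC: 11:32 − 8:45 = 02:47 UTC on Jan 27.
Add 15 hours 36 minutes travel time → 18:23 UTC.
Westreach is UTC+12:45, so local arrival = 18:23 + 12:45 = 07:08 on Jan 28.

07:08 on Jan 28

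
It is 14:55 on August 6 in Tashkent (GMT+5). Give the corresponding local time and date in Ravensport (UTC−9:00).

00:55 on August 6

In UTC: 14:55 − 5:00 = 09:55 on Aug 6.
Ravensport is UTC−9:00: 09:55 − 9:00 = 00:55 on Aug 6.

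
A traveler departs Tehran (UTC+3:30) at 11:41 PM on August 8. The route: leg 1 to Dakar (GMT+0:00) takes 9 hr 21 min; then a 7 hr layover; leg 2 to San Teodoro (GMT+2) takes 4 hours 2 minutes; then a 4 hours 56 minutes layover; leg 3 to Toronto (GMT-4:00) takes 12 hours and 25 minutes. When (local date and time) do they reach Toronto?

5:55 AM on Aug 10

Convert departure to UTC: 11:41 PM − 3:30 = 8:11 PM UTC on Aug 8.
Add 9 hours 21 minutes leg 1 → 5:32 AM UTC (Aug 9).
Add 7 hours layover in Dakar → 12:32 PM UTC.
Add 4 hours and 2 minutes leg 2 → 4:34 PM UTC.
Add 4 hours and 56 minutes layover in San Teodoro → 9:30 PM UTC.
Add 12 hours 25 minutes leg 3 → 9:55 AM UTC (Aug 10).
Toronto is UTC−4:00, so local arrival = 9:55 AM − 4:00 = 5:55 AM on Aug 10.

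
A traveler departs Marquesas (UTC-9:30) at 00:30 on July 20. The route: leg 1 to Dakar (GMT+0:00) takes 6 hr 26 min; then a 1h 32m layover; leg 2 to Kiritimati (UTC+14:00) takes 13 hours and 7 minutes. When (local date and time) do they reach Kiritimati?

Convert departure to UTC: 00:30 + 9:30 = 10:00 UTC on Jul 20.
Add 6 hours and 26 minutes leg 1 → 16:26 UTC.
Add 1 hour 32 minutes layover in Dakar → 17:58 UTC.
Add 13 hours and 7 minutes leg 2 → 07:05 UTC (Jul 21).
Kiritimati is UTC+14:00, so local arrival = 07:05 + 14:00 = 21:05 on Jul 21.

21:05 on July 21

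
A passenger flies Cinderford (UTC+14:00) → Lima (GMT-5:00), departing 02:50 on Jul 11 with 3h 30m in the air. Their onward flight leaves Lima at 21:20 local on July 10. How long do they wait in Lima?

Convert departure to UTC: 02:50 − 14:00 = 12:50 UTC on Jul 10.
Add 3 hours and 30 minutes flight time → 16:20 UTC.
Lima is UTC−5:00, so local arrival = 16:20 − 5:00 = 11:20 on Jul 10.
Layover = 21:20 − 11:20 = 10 hours.

10 hours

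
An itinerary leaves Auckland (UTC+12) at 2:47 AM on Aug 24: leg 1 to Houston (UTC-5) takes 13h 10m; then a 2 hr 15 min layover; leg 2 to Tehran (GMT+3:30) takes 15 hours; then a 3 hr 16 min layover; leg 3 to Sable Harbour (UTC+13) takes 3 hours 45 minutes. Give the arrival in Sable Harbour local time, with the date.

5:13 PM on August 25

Convert departure to UTC: 2:47 AM − 12:00 = 2:47 PM UTC on Aug 23.
Add 13 hours 10 minutes leg 1 → 3:57 AM UTC (Aug 24).
Add 2 hours 15 minutes layover in Houston → 6:12 AM UTC.
Add 15 hours leg 2 → 9:12 PM UTC.
Add 3 hours 16 minutes layover in Tehran → 12:28 AM UTC (Aug 25).
Add 3 hours and 45 minutes leg 3 → 4:13 AM UTC.
Sable Harbour is UTC+13:00, so local arrival = 4:13 AM + 13:00 = 5:13 PM on Aug 25.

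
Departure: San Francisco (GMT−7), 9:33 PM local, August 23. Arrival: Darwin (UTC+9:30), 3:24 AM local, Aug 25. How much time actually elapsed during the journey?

Darwin is 16:30 ahead of San Francisco.
Clock-face elapsed time (ignoring zones) is 29 hours 51 minutes.
Actual elapsed = 29 hours 51 minutes − 16:30 = 13 hours 21 minutes.

13 hours 21 minutes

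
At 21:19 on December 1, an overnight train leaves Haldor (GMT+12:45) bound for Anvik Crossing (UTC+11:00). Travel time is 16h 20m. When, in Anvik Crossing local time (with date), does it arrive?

11:54 on December 2

Anvik Crossing is 1:45 behind Haldor.
After 16 hours 20 minutes it is 13:39 (Dec 2) in Haldor.
Shift by the zone difference: 13:39 − 1:45 = 11:54 on Dec 2 in Anvik Crossing.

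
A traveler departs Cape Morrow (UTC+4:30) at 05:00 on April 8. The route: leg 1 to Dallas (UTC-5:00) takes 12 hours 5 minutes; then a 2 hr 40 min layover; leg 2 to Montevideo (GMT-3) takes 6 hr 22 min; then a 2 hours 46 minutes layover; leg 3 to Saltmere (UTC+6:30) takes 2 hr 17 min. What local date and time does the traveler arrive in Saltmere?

09:10 on April 9

Convert departure to UTC: 05:00 − 4:30 = 00:30 UTC on Apr 8.
Add 12 hours 5 minutes leg 1 → 12:35 UTC.
Add 2 hours 40 minutes layover in Dallas → 15:15 UTC.
Add 6 hours 22 minutes leg 2 → 21:37 UTC.
Add 2 hours 46 minutes layover in Montevideo → 00:23 UTC (Apr 9).
Add 2 hours and 17 minutes leg 3 → 02:40 UTC.
Saltmere is UTC+6:30, so local arrival = 02:40 + 6:30 = 09:10 on Apr 9.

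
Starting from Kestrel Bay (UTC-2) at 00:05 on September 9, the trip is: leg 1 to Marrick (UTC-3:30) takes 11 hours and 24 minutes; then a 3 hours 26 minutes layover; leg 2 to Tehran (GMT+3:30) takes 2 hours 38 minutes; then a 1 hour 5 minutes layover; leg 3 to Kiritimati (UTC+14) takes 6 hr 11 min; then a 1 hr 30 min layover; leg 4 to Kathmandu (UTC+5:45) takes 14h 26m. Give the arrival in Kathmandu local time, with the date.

00:30 on September 11

Convert departure to UTC: 00:05 + 2:00 = 02:05 UTC on Sep 9.
Add 11 hours 24 minutes leg 1 → 13:29 UTC.
Add 3 hours and 26 minutes layover in Marrick → 16:55 UTC.
Add 2 hours and 38 minutes leg 2 → 19:33 UTC.
Add 1 hour 5 minutes layover in Tehran → 20:38 UTC.
Add 6 hours and 11 minutes leg 3 → 02:49 UTC (Sep 10).
Add 1 hour and 30 minutes layover in Kiritimati → 04:19 UTC.
Add 14 hours and 26 minutes leg 4 → 18:45 UTC.
Kathmandu is UTC+5:45, so local arrival = 18:45 + 5:45 = 00:30 on Sep 11.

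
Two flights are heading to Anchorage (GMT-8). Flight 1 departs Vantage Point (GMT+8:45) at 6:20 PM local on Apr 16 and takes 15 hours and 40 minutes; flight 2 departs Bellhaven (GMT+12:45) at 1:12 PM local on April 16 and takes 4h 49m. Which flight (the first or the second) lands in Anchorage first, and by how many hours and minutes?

the second, by 19 hours 59 minutes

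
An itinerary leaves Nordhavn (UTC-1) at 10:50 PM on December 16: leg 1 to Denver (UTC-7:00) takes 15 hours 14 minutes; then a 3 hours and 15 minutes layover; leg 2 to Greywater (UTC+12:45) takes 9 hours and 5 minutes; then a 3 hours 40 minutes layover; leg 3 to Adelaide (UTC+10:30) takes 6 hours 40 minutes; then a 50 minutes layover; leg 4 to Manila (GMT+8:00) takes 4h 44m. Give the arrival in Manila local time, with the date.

3:18 AM on December 19

Convert departure to UTC: 10:50 PM + 1:00 = 11:50 PM UTC on Dec 16.
Add 15 hours and 14 minutes leg 1 → 3:04 PM UTC (Dec 17).
Add 3 hours and 15 minutes layover in Denver → 6:19 PM UTC.
Add 9 hours 5 minutes leg 2 → 3:24 AM UTC (Dec 18).
Add 3 hours and 40 minutes layover in Greywater → 7:04 AM UTC.
Add 6 hours and 40 minutes leg 3 → 1:44 PM UTC.
Add 50 minutes layover in Adelaide → 2:34 PM UTC.
Add 4 hours and 44 minutes leg 4 → 7:18 PM UTC.
Manila is UTC+8:00, so local arrival = 7:18 PM + 8:00 = 3:18 AM on Dec 19.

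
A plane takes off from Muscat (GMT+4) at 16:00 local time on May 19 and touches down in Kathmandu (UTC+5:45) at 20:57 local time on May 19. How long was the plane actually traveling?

Departure in UTC: 16:00 − 4:00 = 12:00 on May 19.
Arrival in UTC: 20:57 − 5:45 = 15:12 on May 19.
Elapsed = 15:12 − 12:00 = 3 hours 12 minutes.

3 hours 12 minutes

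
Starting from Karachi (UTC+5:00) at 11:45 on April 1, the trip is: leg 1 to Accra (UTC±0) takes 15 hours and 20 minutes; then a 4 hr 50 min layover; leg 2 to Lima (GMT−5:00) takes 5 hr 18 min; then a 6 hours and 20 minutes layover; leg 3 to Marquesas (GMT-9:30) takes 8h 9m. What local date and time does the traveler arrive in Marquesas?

Convert departure to UTC: 11:45 − 5:00 = 06:45 UTC on Apr 1.
Add 15 hours 20 minutes leg 1 → 22:05 UTC.
Add 4 hours and 50 minutes layover in Accra → 02:55 UTC (Apr 2).
Add 5 hours 18 minutes leg 2 → 08:13 UTC.
Add 6 hours 20 minutes layover in Lima → 14:33 UTC.
Add 8 hours and 9 minutes leg 3 → 22:42 UTC.
Marquesas is UTC−9:30, so local arrival = 22:42 − 9:30 = 13:12 on Apr 2.

13:12 on Apr 2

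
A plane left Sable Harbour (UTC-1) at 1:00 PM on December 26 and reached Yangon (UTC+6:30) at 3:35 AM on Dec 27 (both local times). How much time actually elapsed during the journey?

Departure in UTC: 1:00 PM + 1:00 = 2:00 PM on Dec 26.
Arrival in UTC: 3:35 AM − 6:30 = 9:05 PM on Dec 26.
Elapsed = 9:05 PM − 2:00 PM = 7 hours 5 minutes.

7 hours 5 minutes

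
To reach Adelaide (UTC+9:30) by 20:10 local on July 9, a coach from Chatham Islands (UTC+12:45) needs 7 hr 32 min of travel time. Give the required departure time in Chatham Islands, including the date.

Target arrival in UTC: 20:10 − 9:30 = 10:40 on Jul 9.
Subtract 7 hours and 32 minutes → departure 03:08 UTC on Jul 9.
Chatham Islands is UTC+12:45: 03:08 + 12:45 = 15:53 on Jul 9.

15:53 on July 9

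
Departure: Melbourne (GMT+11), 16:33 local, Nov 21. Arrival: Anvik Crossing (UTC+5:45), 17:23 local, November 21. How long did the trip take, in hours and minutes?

6 hours 5 minutes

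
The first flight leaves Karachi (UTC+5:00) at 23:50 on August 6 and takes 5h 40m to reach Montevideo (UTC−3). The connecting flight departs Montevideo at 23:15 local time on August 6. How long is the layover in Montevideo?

1 hour 45 minutes

Convert departure to UTC: 23:50 − 5:00 = 18:50 UTC on Aug 6.
Add 5 hours 40 minutes flight time → 00:30 UTC (Aug 7).
Montevideo is UTC−3:00, so local arrival = 00:30 − 3:00 = 21:30 on Aug 6.
Layover = 23:15 − 21:30 = 1 hour 45 minutes.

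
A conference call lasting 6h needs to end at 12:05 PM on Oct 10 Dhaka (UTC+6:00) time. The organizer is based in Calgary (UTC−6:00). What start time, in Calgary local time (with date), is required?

Target end time in UTC: 12:05 PM − 6:00 = 6:05 AM on Oct 10.
Subtract 6 hours → start 12:05 AM UTC on Oct 10.
Calgary is UTC−6:00: 12:05 AM − 6:00 = 6:05 PM on Oct 9.

6:05 PM on October 9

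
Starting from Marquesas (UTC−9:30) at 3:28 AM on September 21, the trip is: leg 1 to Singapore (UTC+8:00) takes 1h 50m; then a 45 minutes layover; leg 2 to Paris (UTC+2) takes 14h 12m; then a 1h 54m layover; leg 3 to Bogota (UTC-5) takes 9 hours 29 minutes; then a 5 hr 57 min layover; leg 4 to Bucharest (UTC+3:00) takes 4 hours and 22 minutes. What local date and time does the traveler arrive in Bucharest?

6:27 AM on September 23

Convert departure to UTC: 3:28 AM + 9:30 = 12:58 PM UTC on Sep 21.
Add 1 hour and 50 minutes leg 1 → 2:48 PM UTC.
Add 45 minutes layover in Singapore → 3:33 PM UTC.
Add 14 hours 12 minutes leg 2 → 5:45 AM UTC (Sep 22).
Add 1 hour and 54 minutes layover in Paris → 7:39 AM UTC.
Add 9 hours and 29 minutes leg 3 → 5:08 PM UTC.
Add 5 hours and 57 minutes layover in Bogota → 11:05 PM UTC.
Add 4 hours 22 minutes leg 4 → 3:27 AM UTC (Sep 23).
Bucharest is UTC+3:00, so local arrival = 3:27 AM + 3:00 = 6:27 AM on Sep 23.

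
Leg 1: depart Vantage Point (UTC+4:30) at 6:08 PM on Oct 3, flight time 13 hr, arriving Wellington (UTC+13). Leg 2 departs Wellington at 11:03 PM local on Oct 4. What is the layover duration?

7 hours 25 minutes

Convert departure to UTC: 6:08 PM − 4:30 = 1:38 PM UTC on Oct 3.
Add 13 hours flight time → 2:38 AM UTC (Oct 4).
Wellington is UTC+13:00, so local arrival = 2:38 AM + 13:00 = 3:38 PM on Oct 4.
Layover = 11:03 PM − 3:38 PM = 7 hours 25 minutes.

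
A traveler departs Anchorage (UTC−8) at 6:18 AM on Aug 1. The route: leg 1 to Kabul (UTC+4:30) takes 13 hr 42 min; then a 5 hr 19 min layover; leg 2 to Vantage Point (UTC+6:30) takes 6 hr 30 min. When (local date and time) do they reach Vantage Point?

Convert departure to UTC: 6:18 AM + 8:00 = 2:18 PM UTC on Aug 1.
Add 13 hours and 42 minutes leg 1 → 4:00 AM UTC (Aug 2).
Add 5 hours and 19 minutes layover in Kabul → 9:19 AM UTC.
Add 6 hours 30 minutes leg 2 → 3:49 PM UTC.
Vantage Point is UTC+6:30, so local arrival = 3:49 PM + 6:30 = 10:19 PM on Aug 2.

10:19 PM on August 2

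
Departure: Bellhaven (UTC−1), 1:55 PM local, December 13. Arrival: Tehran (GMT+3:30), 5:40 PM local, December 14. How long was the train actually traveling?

23 hours 15 minutes

Departure in UTC: 1:55 PM + 1:00 = 2:55 PM on Dec 13.
Arrival in UTC: 5:40 PM − 3:30 = 2:10 PM on Dec 14.
Elapsed = 2:10 PM − 2:55 PM (+1 day) = 23 hours 15 minutes.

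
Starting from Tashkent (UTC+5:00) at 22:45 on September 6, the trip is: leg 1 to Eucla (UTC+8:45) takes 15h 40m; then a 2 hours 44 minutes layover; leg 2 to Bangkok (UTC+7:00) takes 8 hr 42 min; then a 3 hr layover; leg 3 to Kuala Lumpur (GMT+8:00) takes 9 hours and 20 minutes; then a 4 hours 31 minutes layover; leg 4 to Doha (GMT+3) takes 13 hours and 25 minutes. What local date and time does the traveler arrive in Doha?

06:07 on September 9

Convert departure to UTC: 22:45 − 5:00 = 17:45 UTC on Sep 6.
Add 15 hours 40 minutes leg 1 → 09:25 UTC (Sep 7).
Add 2 hours 44 minutes layover in Eucla → 12:09 UTC.
Add 8 hours 42 minutes leg 2 → 20:51 UTC.
Add 3 hours layover in Bangkok → 23:51 UTC.
Add 9 hours and 20 minutes leg 3 → 09:11 UTC (Sep 8).
Add 4 hours 31 minutes layover in Kuala Lumpur → 13:42 UTC.
Add 13 hours 25 minutes leg 4 → 03:07 UTC (Sep 9).
Doha is UTC+3:00, so local arrival = 03:07 + 3:00 = 06:07 on Sep 9.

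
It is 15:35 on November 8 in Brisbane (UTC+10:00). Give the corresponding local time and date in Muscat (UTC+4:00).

Muscat is 6:00 behind Brisbane.
Shift by the zone difference: 15:35 − 6:00 = 09:35 on Nov 8 in Muscat.

09:35 on November 8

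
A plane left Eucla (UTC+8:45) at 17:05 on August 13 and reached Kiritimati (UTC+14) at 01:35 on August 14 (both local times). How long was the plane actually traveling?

Kiritimati is 5:15 ahead of Eucla.
Clock-face elapsed time (ignoring zones) is 8 hours 30 minutes.
Actual elapsed = 8 hours 30 minutes − 5:15 = 3 hours 15 minutes.

3 hours 15 minutes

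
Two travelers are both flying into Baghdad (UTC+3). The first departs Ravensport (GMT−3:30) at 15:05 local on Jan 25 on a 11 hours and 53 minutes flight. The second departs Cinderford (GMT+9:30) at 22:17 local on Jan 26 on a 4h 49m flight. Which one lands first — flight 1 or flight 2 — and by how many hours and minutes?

Flight 1 in UTC: 15:05 + 3:30 = 18:35 on Jan 25.
+11 hours and 53 minutes → arrive 06:28 UTC on Jan 26.
Flight 2 in UTC: 22:17 − 9:30 = 12:47 on Jan 26.
+4 hours and 49 minutes → arrive 17:36 UTC on Jan 26.
Flight 1 lands earlier by 11 hours 8 minutes.

the first, by 11 hours 8 minutes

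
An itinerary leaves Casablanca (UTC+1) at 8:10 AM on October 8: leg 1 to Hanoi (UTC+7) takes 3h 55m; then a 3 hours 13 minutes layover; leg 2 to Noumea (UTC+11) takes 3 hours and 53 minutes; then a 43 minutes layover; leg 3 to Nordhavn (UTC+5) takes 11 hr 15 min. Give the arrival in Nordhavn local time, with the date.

11:09 AM on Oct 9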